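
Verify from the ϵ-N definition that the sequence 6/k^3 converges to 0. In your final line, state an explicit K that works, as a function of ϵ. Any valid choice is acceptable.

K = (6/ϵ)^{1/3}

Fix ϵ > 0. For k ≥ 1, |6/k^3 − 0| = 6/k^3.
6/k^3 < ϵ ⇔ k^3 > 6/ϵ ⇔ k > (6/ϵ)^{1/3}.
Take K = (6/ϵ)^{1/3}. Then k > K implies 6/k^3 < ϵ.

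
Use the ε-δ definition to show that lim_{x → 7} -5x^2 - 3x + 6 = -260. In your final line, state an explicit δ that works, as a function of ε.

Fix ε > 0. We want δ > 0 such that 0 < |x − 7| < δ implies |(-5x^2 - 3x + 6) + 260| < ε.
(-5x^2 - 3x + 6) + 260 = -5x^2 - 3x + 266 = (x − 7)(-5x - 38).
So |(-5x^2 - 3x + 6) + 260| = |x − 7|·|-5x - 38|.
Assume first that |x − 7| < 1, so |x| < 8. Then |-5x - 38| ≤ 5·8 + 38 = 78.
Hence |(-5x^2 - 3x + 6) + 260| ≤ 78|x − 7| < ε provided |x − 7| < ε/78.
Choosing δ = min(1, ε/78) ensures both conditions, hence |(-5x^2 - 3x + 6) + 260| < ε.

δ = min(1, ε/78)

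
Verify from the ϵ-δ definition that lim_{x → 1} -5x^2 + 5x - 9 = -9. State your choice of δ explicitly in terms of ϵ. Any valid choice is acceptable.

δ = min(2, ϵ/15)

Fix ϵ > 0. We want δ > 0 such that 0 < |x − 1| < δ implies |(-5x^2 + 5x - 9) + 9| < ϵ.
(-5x^2 + 5x - 9) + 9 = -5x^2 + 5x = (x − 1)(-5x).
So |(-5x^2 + 5x - 9) + 9| = |x − 1|·|-5x|.
Assume first that |x − 1| < 2, so |x| < 3. Then |-5x| ≤ 5·3 = 15.
Hence |(-5x^2 + 5x - 9) + 9| ≤ 15|x − 1| < ϵ provided |x − 1| < ϵ/15.
Choosing δ = min(2, ϵ/15) ensures both conditions, hence |(-5x^2 + 5x - 9) + 9| < ϵ.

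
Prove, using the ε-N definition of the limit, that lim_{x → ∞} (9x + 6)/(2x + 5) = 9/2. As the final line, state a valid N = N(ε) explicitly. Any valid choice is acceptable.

Suppose ε > 0. We seek N > 0 such that x > N implies |(9x + 6)/(2x + 5) − (9/2)| < ε.
(9x + 6)/(2x + 5) − (9/2) = (2(9x + 6) − 9(2x + 5)) / (2(2x + 5)) = -33/(2(2x + 5)).
For x > 0 we have 2x + 5 > 2x, so |(9x + 6)/(2x + 5) − (9/2)| = 33/(2(2x + 5)) < 33/(2·2x) = (33/4)/x.
Thus |(9x + 6)/(2x + 5) − (9/2)| < ε whenever x > (33/4)/ε.
Take N = (33/4)/ε. If x > N then |(9x + 6)/(2x + 5) − (9/2)| < (33/4)/x < ε.

N = (33/4)/ε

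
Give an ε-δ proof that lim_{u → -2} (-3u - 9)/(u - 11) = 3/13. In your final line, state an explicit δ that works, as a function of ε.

δ = min(13/2, (169/84)ε)

Fix ε > 0. We want δ > 0 with 0 < |u + 2| < δ ⇒ |(-3u - 9)/(u - 11) − (3/13)| < ε.
Combining over a common denominator, (-3u - 9)/(u - 11) − (3/13) = [(-3u - 9)·(-13) − (-3)·(u - 11)] / [(-13)·(u - 11)] = 42(u + 2) / ((-13)(u - 11)).
So |(-3u - 9)/(u - 11) − (3/13)| = 42|u + 2| / (13·|u − 11|).
Require δ ≤ 13/2, so |u − 11| ≥ |-13| − |u + 2| > 13 − 13/2 = 13/2.
Hence |(-3u - 9)/(u - 11) − (3/13)| < 42|u + 2|/(13·(13/2)) = (84/169)|u + 2|, which is < ε once |u + 2| < (169/84)ε.
Take δ = min(13/2, (169/84)ε). Then 0 < |u + 2| < δ forces both bounds, so |(-3u - 9)/(u - 11) − (3/13)| < ε.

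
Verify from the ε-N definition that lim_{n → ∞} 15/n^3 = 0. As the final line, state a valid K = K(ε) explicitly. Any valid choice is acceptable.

Let ε > 0. For n ≥ 1, |15/n^3 − 0| = 15/n^3.
15/n^3 < ε ⇔ n^3 > 15/ε ⇔ n > (15/ε)^{1/3}.
Take K = (15/ε)^{1/3}. Then n > K implies 15/n^3 < ε.

K = (15/ε)^{1/3}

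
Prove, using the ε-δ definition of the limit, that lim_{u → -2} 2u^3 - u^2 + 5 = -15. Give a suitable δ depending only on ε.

δ = min(2, ε/62)

Let ε > 0. We want δ > 0 such that 0 < |u + 2| < δ implies |(2u^3 - u^2 + 5) + 15| < ε.
(2u^3 - u^2 + 5) + 15 = 2u^3 - u^2 + 20 = (u + 2)(2u^2 - 5u + 10).
So |(2u^3 - u^2 + 5) + 15| = |u + 2|·|2u^2 - 5u + 10|.
Require δ ≤ 2. Then |u + 2| < 2 gives |u| < 4, and by the triangle inequality |2u^2 - 5u + 10| ≤ 2·4^2 + 5·4 + 10 = 62.
Hence |(2u^3 - u^2 + 5) + 15| ≤ 62|u + 2| < ε provided |u + 2| < ε/62.
Take δ = min(2, ε/62). Then 0 < |u + 2| < δ gives both |u + 2| < 2 and |u + 2| < ε/62, so |(2u^3 - u^2 + 5) + 15| < ε.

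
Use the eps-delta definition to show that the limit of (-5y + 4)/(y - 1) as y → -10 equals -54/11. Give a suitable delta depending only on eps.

delta = min(11/2, (121/2)eps)

Let eps > 0 be given. We want delta > 0 with 0 < |y + 10| < delta ⇒ |(-5y + 4)/(y - 1) + 54/11| < eps.
Combining over a common denominator, (-5y + 4)/(y - 1) + 54/11 = [(-5y + 4)·(-11) − 54·(y - 1)] / [(-11)·(y - 1)] = 1(y + 10) / ((-11)(y - 1)).
So |(-5y + 4)/(y - 1) + 54/11| = |y + 10| / (11·|y − 1|).
Require delta ≤ 11/2, so |y − 1| ≥ |-11| − |y + 10| > 11 − 11/2 = 11/2.
Hence |(-5y + 4)/(y - 1) + 54/11| < |y + 10|/(11·(11/2)) = (2/121)|y + 10|, which is < eps once |y + 10| < (121/2)eps.
Take delta = min(11/2, (121/2)eps). Then 0 < |y + 10| < delta forces both bounds, so |(-5y + 4)/(y - 1) + 54/11| < eps.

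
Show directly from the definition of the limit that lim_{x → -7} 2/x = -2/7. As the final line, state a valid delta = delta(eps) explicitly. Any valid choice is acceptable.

Let eps > 0. We seek delta > 0 such that 0 < |x + 7| < delta implies |2/x + 2/7| < eps.
|2/x + 2/7| = 2·|-7 − x|/(7·|x|) = 2|x + 7|/(7|x|).
Restrict delta ≤ 7/2. Then |x + 7| < 7/2 gives |x| > 7/2, so 7|x| > 49/2.
Then |2/x + 2/7| < 2|x + 7|/(49/2), which is < eps when |x + 7| < (49/4)eps.
Take delta = min(7/2, (49/4)eps). Then 0 < |x + 7| < delta gives both |x + 7| < 7/2 and |x + 7| < (49/4)eps, so |2/x + 2/7| < eps.

delta = min(7/2, (49/4)eps)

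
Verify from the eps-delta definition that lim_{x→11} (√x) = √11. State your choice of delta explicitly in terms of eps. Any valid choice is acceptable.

delta = min(11, √11·eps)

Suppose eps > 0. We want delta > 0 such that 0 < |x − 11| < delta implies |√x − √11| < eps.
Multiplying by the conjugate, |√x − √11| = |x − 11|/(√x + √11).
Restrict delta ≤ 11 so that |x − 11| < 11 forces x > 0, and then √x + √11 > √11.
Hence |√x − √11| < |x − 11|/√11, which is < eps once |x − 11| < √11·eps.
Take delta = min(11, √11·eps). If 0 < |x − 11| < delta then x > 0 and |√x − √11| < |x − 11|/√11 < eps.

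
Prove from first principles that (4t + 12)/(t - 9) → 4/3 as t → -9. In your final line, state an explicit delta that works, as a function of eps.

Let eps > 0. We want delta > 0 with 0 < |t + 9| < delta ⇒ |(4t + 12)/(t - 9) − (4/3)| < eps.
Combining over a common denominator, (4t + 12)/(t - 9) − (4/3) = [(4t + 12)·(-18) − (-24)·(t - 9)] / [(-18)·(t - 9)] = -48(t + 9) / ((-18)(t - 9)).
So |(4t + 12)/(t - 9) − (4/3)| = 48|t + 9| / (18·|t − 9|).
Require delta ≤ 9, so |t − 9| ≥ |-18| − |t + 9| > 18 − 9 = 9.
Hence |(4t + 12)/(t - 9) − (4/3)| < 48|t + 9|/(18·9) = (8/27)|t + 9|, which is < eps once |t + 9| < (27/8)eps.
Take delta = min(9, (27/8)eps). Then 0 < |t + 9| < delta forces both bounds, so |(4t + 12)/(t - 9) − (4/3)| < eps.

delta = min(9, (27/8)eps)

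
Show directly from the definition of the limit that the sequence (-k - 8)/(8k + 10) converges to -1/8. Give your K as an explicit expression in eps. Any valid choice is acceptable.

Let eps > 0 be given. For k ≥ 1, |(-k - 8)/(8k + 10) + 1/8| = |-54|/(8(8k + 10)) = 54/(8(8k + 10)).
Since 8k + 10 ≥ 8k for k ≥ 1, this is ≤ 54/(8·8k) = (27/32)/k.
So |(-k - 8)/(8k + 10) + 1/8| < eps whenever k > (27/32)/eps.
Take K = (27/32)/eps. If k > K then |(-k - 8)/(8k + 10) + 1/8| ≤ (27/32)/k < eps.

K = (27/32)/eps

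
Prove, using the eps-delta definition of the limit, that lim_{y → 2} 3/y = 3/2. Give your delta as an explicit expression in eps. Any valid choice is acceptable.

delta = min(1, (2/3)eps)

Fix eps > 0. We seek delta > 0 such that 0 < |y − 2| < delta implies |3/y − (3/2)| < eps.
|3/y − (3/2)| = 3·|2 − y|/(2·|y|) = 3|y − 2|/(2|y|).
Restrict delta ≤ 1. Then |y − 2| < 1 gives |y| > 1, so 2|y| > 2.
Then |3/y − (3/2)| < 3|y − 2|/2, which is < eps when |y − 2| < (2/3)eps.
Take delta = min(1, (2/3)eps). Then 0 < |y − 2| < delta gives both |y − 2| < 1 and |y − 2| < (2/3)eps, so |3/y − (3/2)| < eps.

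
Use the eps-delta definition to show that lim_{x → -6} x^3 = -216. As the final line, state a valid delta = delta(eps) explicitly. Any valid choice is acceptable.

Suppose eps > 0. We seek delta > 0 with 0 < |x + 6| < delta ⇒ |x^3 + 216| < eps.
Factor: x^3 + 216 = (x + 6)(x^2 - 6x + 36), so |x^3 + 216| = |x + 6|·|x^2 - 6x + 36|.
Restrict delta ≤ 2. Then |x + 6| < 2 gives |x| < 8, so by the triangle inequality |x^2 - 6x + 36| ≤ 8^2 + 6·8 + 36 = 148.
Hence |x^3 + 216| ≤ 148|x + 6|, which is < eps once |x + 6| < eps/148.
Take delta = min(2, eps/148). If 0 < |x + 6| < delta then both bounds hold and |x^3 + 216| ≤ 148|x + 6| < 148·(eps/148) = eps.

delta = min(2, eps/148)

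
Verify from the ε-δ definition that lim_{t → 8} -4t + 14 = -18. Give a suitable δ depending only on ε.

δ = ε/4

Suppose ε > 0. We need δ > 0 so that 0 < |t − 8| < δ implies |(-4t + 14) + 18| < ε.
Since (-4t + 14) + 18 = -4(t − 8), we have |(-4t + 14) + 18| = 4|t − 8|.
So 4|t − 8| < ε exactly when |t − 8| < ε/4.
Take δ = ε/4. If 0 < |t − 8| < δ then |(-4t + 14) + 18| = 4|t − 8| < 4·(ε/4) = ε.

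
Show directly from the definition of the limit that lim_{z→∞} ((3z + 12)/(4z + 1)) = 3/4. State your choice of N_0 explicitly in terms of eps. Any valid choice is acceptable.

N_0 = (45/16)/eps

Suppose eps > 0. We seek N_0 > 0 such that z > N_0 implies |(3z + 12)/(4z + 1) − (3/4)| < eps.
(3z + 12)/(4z + 1) − (3/4) = (4(3z + 12) − 3(4z + 1)) / (4(4z + 1)) = 45/(4(4z + 1)).
For z > 0 we have 4z + 1 > 4z, so |(3z + 12)/(4z + 1) − (3/4)| = 45/(4(4z + 1)) < 45/(4·4z) = (45/16)/z.
Thus |(3z + 12)/(4z + 1) − (3/4)| < eps whenever z > (45/16)/eps.
Take N_0 = (45/16)/eps. If z > N_0 then |(3z + 12)/(4z + 1) − (3/4)| < (45/16)/z < eps.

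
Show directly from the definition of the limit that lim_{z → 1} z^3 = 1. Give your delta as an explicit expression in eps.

Suppose eps > 0. We seek delta > 0 with 0 < |z − 1| < delta ⇒ |z^3 − 1| < eps.
Factor: z^3 − 1 = (z − 1)(z^2 + z + 1), so |z^3 − 1| = |z − 1|·|z^2 + z + 1|.
Impose delta ≤ 2 so that |z| < 3; then |z^2 + z + 1| ≤ 13.
Hence |z^3 − 1| ≤ 13|z − 1|, which is < eps once |z − 1| < eps/13.
Take delta = min(2, eps/13). If 0 < |z − 1| < delta then both bounds hold and |z^3 − 1| ≤ 13|z − 1| < 13·(eps/13) = eps.

delta = min(2, eps/13)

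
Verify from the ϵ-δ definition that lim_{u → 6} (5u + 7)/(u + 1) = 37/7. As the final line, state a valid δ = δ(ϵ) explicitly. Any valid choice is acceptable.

Let ϵ > 0. We want δ > 0 with 0 < |u − 6| < δ ⇒ |(5u + 7)/(u + 1) − (37/7)| < ϵ.
Combining over a common denominator, (5u + 7)/(u + 1) − (37/7) = [(5u + 7)·7 − 37·(u + 1)] / [7·(u + 1)] = -2(u − 6) / (7(u + 1)).
So |(5u + 7)/(u + 1) − (37/7)| = 2|u − 6| / (7·|u + 1|).
Restrict δ ≤ 7/2. Then |u − 6| < 7/2 gives |u + 1| = |(u − 6) + 7| ≥ 7 − 7/2 = 7/2.
Hence |(5u + 7)/(u + 1) − (37/7)| < 2|u − 6|/(7·(7/2)) = (4/49)|u − 6|, which is < ϵ once |u − 6| < (49/4)ϵ.
Take δ = min(7/2, (49/4)ϵ). Then 0 < |u − 6| < δ forces both bounds, so |(5u + 7)/(u + 1) − (37/7)| < ϵ.

δ = min(7/2, (49/4)ϵ)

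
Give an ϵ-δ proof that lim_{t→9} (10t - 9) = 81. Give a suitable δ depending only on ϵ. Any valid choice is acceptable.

Suppose ϵ > 0. We need δ > 0 so that 0 < |t − 9| < δ implies |(10t - 9) − 81| < ϵ.
|(10t - 9) − 81| = |10t - 90| = 10|t − 9|.
So 10|t − 9| < ϵ exactly when |t − 9| < ϵ/10.
Choosing δ = ϵ/10 gives |(10t - 9) − 81| = 10|t − 9| < ϵ whenever |t − 9| < δ.

δ = ϵ/10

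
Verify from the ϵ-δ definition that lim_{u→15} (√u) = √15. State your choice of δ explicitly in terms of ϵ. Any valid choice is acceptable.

δ = min(15, √15·ϵ)

Let ϵ > 0 be given. We want δ > 0 such that 0 < |u − 15| < δ implies |√u − √15| < ϵ.
Rationalise: √u − √15 = (u − 15)/(√u + √15), so |√u − √15| = |u − 15|/(√u + √15).
Restrict δ ≤ 15 so that |u − 15| < 15 forces u > 0, and then √u + √15 > √15.
Hence |√u − √15| < |u − 15|/√15, which is < ϵ once |u − 15| < √15·ϵ.
Take δ = min(15, √15·ϵ). If 0 < |u − 15| < δ then u > 0 and |√u − √15| < |u − 15|/√15 < ϵ.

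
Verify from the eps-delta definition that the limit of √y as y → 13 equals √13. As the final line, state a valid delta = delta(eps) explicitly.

delta = min(13, √13·eps)

Let eps > 0. We want delta > 0 such that 0 < |y − 13| < delta implies |√y − √13| < eps.
Rationalise: √y − √13 = (y − 13)/(√y + √13), so |√y − √13| = |y − 13|/(√y + √13).
Restrict delta ≤ 13 so that |y − 13| < 13 forces y > 0, and then √y + √13 > √13.
Hence |√y − √13| < |y − 13|/√13, which is < eps once |y − 13| < √13·eps.
Take delta = min(13, √13·eps). If 0 < |y − 13| < delta then y > 0 and |√y − √13| < |y − 13|/√13 < eps.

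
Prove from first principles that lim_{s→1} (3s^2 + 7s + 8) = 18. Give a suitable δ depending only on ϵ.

Let ϵ > 0. We want δ > 0 such that 0 < |s − 1| < δ implies |(3s^2 + 7s + 8) − 18| < ϵ.
(3s^2 + 7s + 8) − 18 = 3s^2 + 7s - 10 = (s − 1)(3s + 10).
So |(3s^2 + 7s + 8) − 18| = |s − 1|·|3s + 10|.
Assume first that |s − 1| < 1, so |s| < 2. Then |3s + 10| ≤ 3·2 + 10 = 16.
Hence |(3s^2 + 7s + 8) − 18| ≤ 16|s − 1| < ϵ provided |s − 1| < ϵ/16.
Choosing δ = min(1, ϵ/16) ensures both conditions, hence |(3s^2 + 7s + 8) − 18| < ϵ.

δ = min(1, ϵ/16)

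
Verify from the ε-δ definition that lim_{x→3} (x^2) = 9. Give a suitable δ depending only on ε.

Suppose ε > 0. We seek δ > 0 with 0 < |x − 3| < δ ⇒ |x^2 − 9| < ε.
Factor: x^2 − 9 = (x − 3)(x + 3), so |x^2 − 9| = |x − 3|·|x + 3|.
Restrict δ ≤ 1. Then |x − 3| < 1 gives |x| < 4, so by the triangle inequality |x + 3| ≤ 4 + 3 = 7.
Hence |x^2 − 9| ≤ 7|x − 3|, which is < ε once |x − 3| < ε/7.
Take δ = min(1, ε/7). If 0 < |x − 3| < δ then both bounds hold and |x^2 − 9| ≤ 7|x − 3| < 7·(ε/7) = ε.

δ = min(1, ε/7)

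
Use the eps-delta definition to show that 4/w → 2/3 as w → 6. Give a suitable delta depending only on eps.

delta = min(3, (9/2)eps)

Let eps > 0. We seek delta > 0 such that 0 < |w − 6| < delta implies |4/w − (2/3)| < eps.
|4/w − (2/3)| = 4·|6 − w|/(6·|w|) = 4|w − 6|/(6|w|).
Restrict delta ≤ 3. Then |w − 6| < 3 gives |w| > 3, so 6|w| > 18.
Then |4/w − (2/3)| < 4|w − 6|/18, which is < eps when |w − 6| < (9/2)eps.
Take delta = min(3, (9/2)eps). Then 0 < |w − 6| < delta gives both |w − 6| < 3 and |w − 6| < (9/2)eps, so |4/w − (2/3)| < eps.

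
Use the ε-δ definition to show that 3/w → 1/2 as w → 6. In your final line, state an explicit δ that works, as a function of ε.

Suppose ε > 0. We seek δ > 0 such that 0 < |w − 6| < δ implies |3/w − (1/2)| < ε.
|3/w − (1/2)| = 3·|6 − w|/(6·|w|) = 3|w − 6|/(6|w|).
Restrict δ ≤ 3. Then |w − 6| < 3 gives |w| > 3, so 6|w| > 18.
Then |3/w − (1/2)| < 3|w − 6|/18, which is < ε when |w − 6| < 6ε.
Take δ = min(3, 6ε). Then 0 < |w − 6| < δ gives both |w − 6| < 3 and |w − 6| < 6ε, so |3/w − (1/2)| < ε.

δ = min(3, 6ε)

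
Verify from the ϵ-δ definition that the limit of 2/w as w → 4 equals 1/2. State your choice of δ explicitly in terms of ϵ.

δ = min(2, 4ϵ)

Let ϵ > 0. We seek δ > 0 such that 0 < |w − 4| < δ implies |2/w − (1/2)| < ϵ.
|2/w − (1/2)| = 2·|4 − w|/(4·|w|) = 2|w − 4|/(4|w|).
Restrict δ ≤ 2. Then |w − 4| < 2 gives |w| > 2, so 4|w| > 8.
Then |2/w − (1/2)| < 2|w − 4|/8, which is < ϵ when |w − 4| < 4ϵ.
Take δ = min(2, 4ϵ). Then 0 < |w − 4| < δ gives both |w − 4| < 2 and |w − 4| < 4ϵ, so |2/w − (1/2)| < ϵ.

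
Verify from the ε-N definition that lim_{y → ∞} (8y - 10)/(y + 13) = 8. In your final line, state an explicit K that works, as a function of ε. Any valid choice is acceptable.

K = 114/ε

Suppose ε > 0. We seek K > 0 such that y > K implies |(8y - 10)/(y + 13) − 8| < ε.
(8y - 10)/(y + 13) − 8 = ((8y - 10) − 8(y + 13)) / ((y + 13)) = -114/((y + 13)).
For y > 0 we have y + 13 > y, so |(8y - 10)/(y + 13) − 8| = 114/((y + 13)) < 114/(y) = 114/y.
Thus |(8y - 10)/(y + 13) − 8| < ε whenever y > 114/ε.
Take K = 114/ε. If y > K then |(8y - 10)/(y + 13) − 8| < 114/y < ε.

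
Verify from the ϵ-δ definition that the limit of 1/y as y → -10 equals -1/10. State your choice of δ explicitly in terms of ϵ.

δ = min(5, 50ϵ)

Fix ϵ > 0. We seek δ > 0 such that 0 < |y + 10| < δ implies |1/y + 1/10| < ϵ.
|1/y + 1/10| = |-10 − y|/(10·|y|) = |y + 10|/(10|y|).
Restrict δ ≤ 5. Then |y + 10| < 5 gives |y| > 5, so 10|y| > 50.
Then |1/y + 1/10| < |y + 10|/50, which is < ϵ when |y + 10| < 50ϵ.
Take δ = min(5, 50ϵ). Then 0 < |y + 10| < δ gives both |y + 10| < 5 and |y + 10| < 50ϵ, so |1/y + 1/10| < ϵ.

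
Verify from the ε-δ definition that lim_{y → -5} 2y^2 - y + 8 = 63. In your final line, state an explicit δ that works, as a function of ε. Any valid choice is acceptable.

Fix ε > 0. We want δ > 0 such that 0 < |y + 5| < δ implies |(2y^2 - y + 8) − 63| < ε.
(2y^2 - y + 8) − 63 = 2y^2 - y - 55 = (y + 5)(2y - 11).
So |(2y^2 - y + 8) − 63| = |y + 5|·|2y - 11|.
Assume first that |y + 5| < 2, so |y| < 7. Then |2y - 11| ≤ 2·7 + 11 = 25.
Hence |(2y^2 - y + 8) − 63| ≤ 25|y + 5| < ε provided |y + 5| < ε/25.
Choosing δ = min(2, ε/25) ensures both conditions, hence |(2y^2 - y + 8) − 63| < ε.

δ = min(2, ε/25)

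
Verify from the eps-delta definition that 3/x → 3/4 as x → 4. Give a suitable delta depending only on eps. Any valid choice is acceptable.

Fix eps > 0. We seek delta > 0 such that 0 < |x − 4| < delta implies |3/x − (3/4)| < eps.
|3/x − (3/4)| = 3·|4 − x|/(4·|x|) = 3|x − 4|/(4|x|).
Restrict delta ≤ 2. Then |x − 4| < 2 gives |x| > 2, so 4|x| > 8.
Then |3/x − (3/4)| < 3|x − 4|/8, which is < eps when |x − 4| < (8/3)eps.
Take delta = min(2, (8/3)eps). Then 0 < |x − 4| < delta gives both |x − 4| < 2 and |x − 4| < (8/3)eps, so |3/x − (3/4)| < eps.

delta = min(2, (8/3)eps)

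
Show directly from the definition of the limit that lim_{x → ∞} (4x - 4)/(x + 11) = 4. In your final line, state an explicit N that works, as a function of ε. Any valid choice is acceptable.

N = 48/ε

Let ε > 0 be given. We seek N > 0 such that x > N implies |(4x - 4)/(x + 11) − 4| < ε.
(4x - 4)/(x + 11) − 4 = ((4x - 4) − 4(x + 11)) / ((x + 11)) = -48/((x + 11)).
For x > 0 we have x + 11 > x, so |(4x - 4)/(x + 11) − 4| = 48/((x + 11)) < 48/(x) = 48/x.
Thus |(4x - 4)/(x + 11) − 4| < ε whenever x > 48/ε.
Take N = 48/ε. If x > N then |(4x - 4)/(x + 11) − 4| < 48/x < ε.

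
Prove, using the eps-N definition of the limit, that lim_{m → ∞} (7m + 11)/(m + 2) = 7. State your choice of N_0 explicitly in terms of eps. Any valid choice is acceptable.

Let eps > 0. For m ≥ 1, |(7m + 11)/(m + 2) − 7| = |-3|/((m + 2)) = 3/((m + 2)).
Since m + 2 ≥ m for m ≥ 1, this is ≤ 3/(m) = 3/m.
So |(7m + 11)/(m + 2) − 7| < eps whenever m > 3/eps.
Take N_0 = 3/eps. If m > N_0 then |(7m + 11)/(m + 2) − 7| ≤ 3/m < eps.

N_0 = 3/eps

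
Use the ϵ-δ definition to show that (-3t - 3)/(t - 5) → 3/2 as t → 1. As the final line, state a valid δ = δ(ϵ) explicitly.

δ = min(2, (4/9)ϵ)

Fix ϵ > 0. We want δ > 0 with 0 < |t − 1| < δ ⇒ |(-3t - 3)/(t - 5) − (3/2)| < ϵ.
Combining over a common denominator, (-3t - 3)/(t - 5) − (3/2) = [(-3t - 3)·(-4) − (-6)·(t - 5)] / [(-4)·(t - 5)] = 18(t − 1) / ((-4)(t - 5)).
So |(-3t - 3)/(t - 5) − (3/2)| = 18|t − 1| / (4·|t − 5|).
Require δ ≤ 2, so |t − 5| ≥ |-4| − |t − 1| > 4 − 2 = 2.
Hence |(-3t - 3)/(t - 5) − (3/2)| < 18|t − 1|/(4·2) = (9/4)|t − 1|, which is < ϵ once |t − 1| < (4/9)ϵ.
Take δ = min(2, (4/9)ϵ). Then 0 < |t − 1| < δ forces both bounds, so |(-3t - 3)/(t - 5) − (3/2)| < ϵ.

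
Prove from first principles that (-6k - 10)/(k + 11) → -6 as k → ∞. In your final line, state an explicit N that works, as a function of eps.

Let eps > 0. For k ≥ 1, |(-6k - 10)/(k + 11) + 6| = |56|/((k + 11)) = 56/((k + 11)).
Since k + 11 ≥ k for k ≥ 1, this is ≤ 56/(k) = 56/k.
So |(-6k - 10)/(k + 11) + 6| < eps whenever k > 56/eps.
Take N = 56/eps. If k > N then |(-6k - 10)/(k + 11) + 6| ≤ 56/k < eps.

N = 56/eps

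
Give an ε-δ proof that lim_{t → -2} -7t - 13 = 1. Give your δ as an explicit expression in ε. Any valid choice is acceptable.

δ = ε/7

Let ε > 0 be given. We need δ > 0 so that 0 < |t + 2| < δ implies |(-7t - 13) − 1| < ε.
Since (-7t - 13) − 1 = -7(t + 2), we have |(-7t - 13) − 1| = 7|t + 2|.
Thus it suffices that |t + 2| < ε/7.
Choosing δ = ε/7 gives |(-7t - 13) − 1| = 7|t + 2| < ε whenever |t + 2| < δ.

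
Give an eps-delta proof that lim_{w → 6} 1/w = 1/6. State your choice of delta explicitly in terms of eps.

delta = min(3, 18eps)

Let eps > 0. We seek delta > 0 such that 0 < |w − 6| < delta implies |1/w − (1/6)| < eps.
|1/w − (1/6)| = |6 − w|/(6·|w|) = |w − 6|/(6|w|).
Require delta ≤ 3 so that |w| > 6 − 3 = 3, hence 6|w| > 18.
Then |1/w − (1/6)| < |w − 6|/18, which is < eps when |w − 6| < 18eps.
Take delta = min(3, 18eps). Then 0 < |w − 6| < delta gives both |w − 6| < 3 and |w − 6| < 18eps, so |1/w − (1/6)| < eps.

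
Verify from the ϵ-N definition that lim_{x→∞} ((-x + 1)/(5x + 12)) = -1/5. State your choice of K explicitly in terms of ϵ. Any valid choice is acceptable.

Let ϵ > 0. We seek K > 0 such that x > K implies |(-x + 1)/(5x + 12) + 1/5| < ϵ.
(-x + 1)/(5x + 12) + 1/5 = (5(-x + 1) − (-1)(5x + 12)) / (5(5x + 12)) = 17/(5(5x + 12)).
For x > 0 we have 5x + 12 > 5x, so |(-x + 1)/(5x + 12) + 1/5| = 17/(5(5x + 12)) < 17/(5·5x) = (17/25)/x.
Thus |(-x + 1)/(5x + 12) + 1/5| < ϵ whenever x > (17/25)/ϵ.
Take K = (17/25)/ϵ. If x > K then |(-x + 1)/(5x + 12) + 1/5| < (17/25)/x < ϵ.

K = (17/25)/ϵ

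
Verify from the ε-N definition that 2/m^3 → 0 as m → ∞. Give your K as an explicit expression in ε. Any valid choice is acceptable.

Suppose ε > 0. For m ≥ 1, |2/m^3 − 0| = 2/m^3.
2/m^3 < ε ⇔ m^3 > 2/ε ⇔ m > (2/ε)^{1/3}.
Take K = (2/ε)^{1/3}. Then m > K implies 2/m^3 < ε.

K = (2/ε)^{1/3}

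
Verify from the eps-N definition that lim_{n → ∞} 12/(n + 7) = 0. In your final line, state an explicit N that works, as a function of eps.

N = 12/eps

Suppose eps > 0. For n ≥ 1, |12/(n + 7) − 0| = 12/(n + 7) ≤ 12/n.
We need 12/n < eps, i.e. n > 12/eps.
Take N = 12/eps. If n > N then |12/(n + 7)| ≤ 12/n < eps.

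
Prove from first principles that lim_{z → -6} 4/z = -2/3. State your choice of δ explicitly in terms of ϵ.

δ = min(3, (9/2)ϵ)

Fix ϵ > 0. We seek δ > 0 such that 0 < |z + 6| < δ implies |4/z + 2/3| < ϵ.
|4/z + 2/3| = 4·|-6 − z|/(6·|z|) = 4|z + 6|/(6|z|).
Require δ ≤ 3 so that |z| > 6 − 3 = 3, hence 6|z| > 18.
Then |4/z + 2/3| < 4|z + 6|/18, which is < ϵ when |z + 6| < (9/2)ϵ.
Take δ = min(3, (9/2)ϵ). Then 0 < |z + 6| < δ gives both |z + 6| < 3 and |z + 6| < (9/2)ϵ, so |4/z + 2/3| < ϵ.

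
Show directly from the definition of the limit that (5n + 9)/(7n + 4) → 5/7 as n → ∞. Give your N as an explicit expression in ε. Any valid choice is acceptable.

Suppose ε > 0. For n ≥ 1, |(5n + 9)/(7n + 4) − (5/7)| = |43|/(7(7n + 4)) = 43/(7(7n + 4)).
Since 7n + 4 ≥ 7n for n ≥ 1, this is ≤ 43/(7·7n) = (43/49)/n.
So |(5n + 9)/(7n + 4) − (5/7)| < ε whenever n > (43/49)/ε.
Take N = (43/49)/ε. If n > N then |(5n + 9)/(7n + 4) − (5/7)| ≤ (43/49)/n < ε.

N = (43/49)/ε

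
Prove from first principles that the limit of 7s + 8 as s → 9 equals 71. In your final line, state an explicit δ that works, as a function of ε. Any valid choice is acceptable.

δ = ε/7

Fix ε > 0. We need δ > 0 so that 0 < |s − 9| < δ implies |(7s + 8) − 71| < ε.
Since (7s + 8) − 71 = 7(s − 9), we have |(7s + 8) − 71| = 7|s − 9|.
Thus it suffices that |s − 9| < ε/7.
Take δ = ε/7. If 0 < |s − 9| < δ then |(7s + 8) − 71| = 7|s − 9| < 7·(ε/7) = ε.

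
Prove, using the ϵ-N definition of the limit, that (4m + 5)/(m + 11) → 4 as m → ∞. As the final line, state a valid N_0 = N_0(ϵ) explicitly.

N_0 = 39/ϵ

Suppose ϵ > 0. For m ≥ 1, |(4m + 5)/(m + 11) − 4| = |-39|/((m + 11)) = 39/((m + 11)).
Since m + 11 ≥ m for m ≥ 1, this is ≤ 39/(m) = 39/m.
So |(4m + 5)/(m + 11) − 4| < ϵ whenever m > 39/ϵ.
Take N_0 = 39/ϵ. If m > N_0 then |(4m + 5)/(m + 11) − 4| ≤ 39/m < ϵ.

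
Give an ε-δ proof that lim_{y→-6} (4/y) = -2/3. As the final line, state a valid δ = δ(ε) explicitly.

δ = min(3, (9/2)ε)

Let ε > 0. We seek δ > 0 such that 0 < |y + 6| < δ implies |4/y + 2/3| < ε.
|4/y + 2/3| = 4·|-6 − y|/(6·|y|) = 4|y + 6|/(6|y|).
Require δ ≤ 3 so that |y| > 6 − 3 = 3, hence 6|y| > 18.
Then |4/y + 2/3| < 4|y + 6|/18, which is < ε when |y + 6| < (9/2)ε.
Take δ = min(3, (9/2)ε). Then 0 < |y + 6| < δ gives both |y + 6| < 3 and |y + 6| < (9/2)ε, so |4/y + 2/3| < ε.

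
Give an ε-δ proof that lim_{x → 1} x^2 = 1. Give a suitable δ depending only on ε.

δ = min(1, ε/3)

Let ε > 0 be given. We seek δ > 0 with 0 < |x − 1| < δ ⇒ |x^2 − 1| < ε.
Factor: x^2 − 1 = (x − 1)(x + 1), so |x^2 − 1| = |x − 1|·|x + 1|.
Impose δ ≤ 1 so that |x| < 2; then |x + 1| ≤ 3.
Hence |x^2 − 1| ≤ 3|x − 1|, which is < ε once |x − 1| < ε/3.
Take δ = min(1, ε/3). If 0 < |x − 1| < δ then both bounds hold and |x^2 − 1| ≤ 3|x − 1| < 3·(ε/3) = ε.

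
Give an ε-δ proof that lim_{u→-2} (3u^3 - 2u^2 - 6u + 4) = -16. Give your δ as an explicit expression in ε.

δ = min(2, ε/90)

Suppose ε > 0. We want δ > 0 such that 0 < |u + 2| < δ implies |(3u^3 - 2u^2 - 6u + 4) + 16| < ε.
(3u^3 - 2u^2 - 6u + 4) + 16 = 3u^3 - 2u^2 - 6u + 20 = (u + 2)(3u^2 - 8u + 10).
So |(3u^3 - 2u^2 - 6u + 4) + 16| = |u + 2|·|3u^2 - 8u + 10|.
Require δ ≤ 2. Then |u + 2| < 2 gives |u| < 4, and by the triangle inequality |3u^2 - 8u + 10| ≤ 3·4^2 + 8·4 + 10 = 90.
Hence |(3u^3 - 2u^2 - 6u + 4) + 16| ≤ 90|u + 2| < ε provided |u + 2| < ε/90.
Take δ = min(2, ε/90). Then 0 < |u + 2| < δ gives both |u + 2| < 2 and |u + 2| < ε/90, so |(3u^3 - 2u^2 - 6u + 4) + 16| < ε.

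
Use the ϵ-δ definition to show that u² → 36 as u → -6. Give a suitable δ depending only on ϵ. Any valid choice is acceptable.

Let ϵ > 0 be given. We seek δ > 0 with 0 < |u + 6| < δ ⇒ |u² − 36| < ϵ.
Factor: u² − 36 = (u + 6)(u - 6), so |u² − 36| = |u + 6|·|u - 6|.
Impose δ ≤ 1 so that |u| < 7; then |u - 6| ≤ 13.
Hence |u² − 36| ≤ 13|u + 6|, which is < ϵ once |u + 6| < ϵ/13.
Take δ = min(1, ϵ/13). If 0 < |u + 6| < δ then both bounds hold and |u² − 36| ≤ 13|u + 6| < 13·(ϵ/13) = ϵ.

δ = min(1, ϵ/13)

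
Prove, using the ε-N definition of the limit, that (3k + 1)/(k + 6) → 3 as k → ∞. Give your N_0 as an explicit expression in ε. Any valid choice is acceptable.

Let ε > 0 be given. For k ≥ 1, |(3k + 1)/(k + 6) − 3| = |-17|/((k + 6)) = 17/((k + 6)).
Since k + 6 ≥ k for k ≥ 1, this is ≤ 17/(k) = 17/k.
So |(3k + 1)/(k + 6) − 3| < ε whenever k > 17/ε.
Take N_0 = 17/ε. If k > N_0 then |(3k + 1)/(k + 6) − 3| ≤ 17/k < ε.

N_0 = 17/ε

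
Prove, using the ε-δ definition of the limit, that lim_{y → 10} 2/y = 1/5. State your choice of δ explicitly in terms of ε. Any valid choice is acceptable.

δ = min(5, 25ε)

Suppose ε > 0. We seek δ > 0 such that 0 < |y − 10| < δ implies |2/y − (1/5)| < ε.
|2/y − (1/5)| = 2·|10 − y|/(10·|y|) = 2|y − 10|/(10|y|).
Restrict δ ≤ 5. Then |y − 10| < 5 gives |y| > 5, so 10|y| > 50.
Then |2/y − (1/5)| < 2|y − 10|/50, which is < ε when |y − 10| < 25ε.
Take δ = min(5, 25ε). Then 0 < |y − 10| < δ gives both |y − 10| < 5 and |y − 10| < 25ε, so |2/y − (1/5)| < ε.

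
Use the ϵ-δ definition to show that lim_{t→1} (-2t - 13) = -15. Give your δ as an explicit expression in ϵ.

δ = ϵ/2

Suppose ϵ > 0. We need δ > 0 so that 0 < |t − 1| < δ implies |(-2t - 13) + 15| < ϵ.
|(-2t - 13) + 15| = |-2t + 2| = 2|t − 1|.
So 2|t − 1| < ϵ exactly when |t − 1| < ϵ/2.
Take δ = ϵ/2. If 0 < |t − 1| < δ then |(-2t - 13) + 15| = 2|t − 1| < 2·(ϵ/2) = ϵ.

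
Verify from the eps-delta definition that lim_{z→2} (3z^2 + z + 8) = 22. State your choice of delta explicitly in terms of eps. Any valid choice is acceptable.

Fix eps > 0. We want delta > 0 such that 0 < |z − 2| < delta implies |(3z^2 + z + 8) − 22| < eps.
(3z^2 + z + 8) − 22 = 3z^2 + z - 14 = (z − 2)(3z + 7).
So |(3z^2 + z + 8) − 22| = |z − 2|·|3z + 7|.
Assume first that |z − 2| < 1, so |z| < 3. Then |3z + 7| ≤ 3·3 + 7 = 16.
Hence |(3z^2 + z + 8) − 22| ≤ 16|z − 2| < eps provided |z − 2| < eps/16.
Choosing delta = min(1, eps/16) ensures both conditions, hence |(3z^2 + z + 8) − 22| < eps.

delta = min(1, eps/16)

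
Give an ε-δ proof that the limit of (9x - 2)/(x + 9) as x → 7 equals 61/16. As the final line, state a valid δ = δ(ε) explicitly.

δ = min(8, (128/83)ε)

Let ε > 0 be given. We want δ > 0 with 0 < |x − 7| < δ ⇒ |(9x - 2)/(x + 9) − (61/16)| < ε.
Combining over a common denominator, (9x - 2)/(x + 9) − (61/16) = [(9x - 2)·16 − 61·(x + 9)] / [16·(x + 9)] = 83(x − 7) / (16(x + 9)).
So |(9x - 2)/(x + 9) − (61/16)| = 83|x − 7| / (16·|x + 9|).
Require δ ≤ 8, so |x + 9| ≥ |16| − |x − 7| > 16 − 8 = 8.
Hence |(9x - 2)/(x + 9) − (61/16)| < 83|x − 7|/(16·8) = (83/128)|x − 7|, which is < ε once |x − 7| < (128/83)ε.
Take δ = min(8, (128/83)ε). Then 0 < |x − 7| < δ forces both bounds, so |(9x - 2)/(x + 9) − (61/16)| < ε.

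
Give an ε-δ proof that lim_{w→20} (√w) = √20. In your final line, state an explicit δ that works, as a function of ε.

δ = min(20, √20·ε)

Suppose ε > 0. We want δ > 0 such that 0 < |w − 20| < δ implies |√w − √20| < ε.
Multiplying by the conjugate, |√w − √20| = |w − 20|/(√w + √20).
Restrict δ ≤ 20 so that |w − 20| < 20 forces w > 0, and then √w + √20 > √20.
Hence |√w − √20| < |w − 20|/√20, which is < ε once |w − 20| < √20·ε.
Take δ = min(20, √20·ε). If 0 < |w − 20| < δ then w > 0 and |√w − √20| < |w − 20|/√20 < ε.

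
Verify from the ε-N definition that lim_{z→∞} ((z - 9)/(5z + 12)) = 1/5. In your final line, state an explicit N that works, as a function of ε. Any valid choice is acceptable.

Suppose ε > 0. We seek N > 0 such that z > N implies |(z - 9)/(5z + 12) − (1/5)| < ε.
(z - 9)/(5z + 12) − (1/5) = (5(z - 9) − (5z + 12)) / (5(5z + 12)) = -57/(5(5z + 12)).
For z > 0 we have 5z + 12 > 5z, so |(z - 9)/(5z + 12) − (1/5)| = 57/(5(5z + 12)) < 57/(5·5z) = (57/25)/z.
Thus |(z - 9)/(5z + 12) − (1/5)| < ε whenever z > (57/25)/ε.
Take N = (57/25)/ε. If z > N then |(z - 9)/(5z + 12) − (1/5)| < (57/25)/z < ε.

N = (57/25)/ε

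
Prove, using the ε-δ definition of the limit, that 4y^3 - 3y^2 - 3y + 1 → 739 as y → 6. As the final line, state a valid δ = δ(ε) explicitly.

Let ε > 0 be given. We want δ > 0 such that 0 < |y − 6| < δ implies |(4y^3 - 3y^2 - 3y + 1) − 739| < ε.
(4y^3 - 3y^2 - 3y + 1) − 739 = 4y^3 - 3y^2 - 3y - 738 = (y − 6)(4y^2 + 21y + 123).
So |(4y^3 - 3y^2 - 3y + 1) − 739| = |y − 6|·|4y^2 + 21y + 123|.
Require δ ≤ 2. Then |y − 6| < 2 gives |y| < 8, and by the triangle inequality |4y^2 + 21y + 123| ≤ 4·8^2 + 21·8 + 123 = 547.
Hence |(4y^3 - 3y^2 - 3y + 1) − 739| ≤ 547|y − 6| < ε provided |y − 6| < ε/547.
Choosing δ = min(2, ε/547) ensures both conditions, hence |(4y^3 - 3y^2 - 3y + 1) − 739| < ε.

δ = min(2, ε/547)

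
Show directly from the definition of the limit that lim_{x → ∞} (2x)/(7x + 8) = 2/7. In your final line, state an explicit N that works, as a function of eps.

N = (16/49)/eps

Let eps > 0 be given. We seek N > 0 such that x > N implies |(2x)/(7x + 8) − (2/7)| < eps.
(2x)/(7x + 8) − (2/7) = (7(2x) − 2(7x + 8)) / (7(7x + 8)) = -16/(7(7x + 8)).
For x > 0 we have 7x + 8 > 7x, so |(2x)/(7x + 8) − (2/7)| = 16/(7(7x + 8)) < 16/(7·7x) = (16/49)/x.
Thus |(2x)/(7x + 8) − (2/7)| < eps whenever x > (16/49)/eps.
Take N = (16/49)/eps. If x > N then |(2x)/(7x + 8) − (2/7)| < (16/49)/x < eps.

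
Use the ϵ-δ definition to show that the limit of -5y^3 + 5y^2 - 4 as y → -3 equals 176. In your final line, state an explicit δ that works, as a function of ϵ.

Fix ϵ > 0. We want δ > 0 such that 0 < |y + 3| < δ implies |(-5y^3 + 5y^2 - 4) − 176| < ϵ.
(-5y^3 + 5y^2 - 4) − 176 = -5y^3 + 5y^2 - 180 = (y + 3)(-5y^2 + 20y - 60).
So |(-5y^3 + 5y^2 - 4) − 176| = |y + 3|·|-5y^2 + 20y - 60|.
Assume first that |y + 3| < 2, so |y| < 5. Then |-5y^2 + 20y - 60| ≤ 5·5^2 + 20·5 + 60 = 285.
Hence |(-5y^3 + 5y^2 - 4) − 176| ≤ 285|y + 3| < ϵ provided |y + 3| < ϵ/285.
Take δ = min(2, ϵ/285). Then 0 < |y + 3| < δ gives both |y + 3| < 2 and |y + 3| < ϵ/285, so |(-5y^3 + 5y^2 - 4) − 176| < ϵ.

δ = min(2, ϵ/285)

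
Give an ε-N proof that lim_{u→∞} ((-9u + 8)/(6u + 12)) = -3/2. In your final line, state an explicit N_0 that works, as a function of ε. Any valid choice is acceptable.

Fix ε > 0. We seek N_0 > 0 such that u > N_0 implies |(-9u + 8)/(6u + 12) + 3/2| < ε.
(-9u + 8)/(6u + 12) + 3/2 = (6(-9u + 8) − (-9)(6u + 12)) / (6(6u + 12)) = 156/(6(6u + 12)).
For u > 0 we have 6u + 12 > 6u, so |(-9u + 8)/(6u + 12) + 3/2| = 156/(6(6u + 12)) < 156/(6·6u) = (13/3)/u.
Thus |(-9u + 8)/(6u + 12) + 3/2| < ε whenever u > (13/3)/ε.
Take N_0 = (13/3)/ε. If u > N_0 then |(-9u + 8)/(6u + 12) + 3/2| < (13/3)/u < ε.

N_0 = (13/3)/ε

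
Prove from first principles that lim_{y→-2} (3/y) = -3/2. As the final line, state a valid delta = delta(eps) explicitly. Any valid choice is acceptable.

Let eps > 0 be given. We seek delta > 0 such that 0 < |y + 2| < delta implies |3/y + 3/2| < eps.
|3/y + 3/2| = 3·|-2 − y|/(2·|y|) = 3|y + 2|/(2|y|).
Require delta ≤ 1 so that |y| > 2 − 1 = 1, hence 2|y| > 2.
Then |3/y + 3/2| < 3|y + 2|/2, which is < eps when |y + 2| < (2/3)eps.
Take delta = min(1, (2/3)eps). Then 0 < |y + 2| < delta gives both |y + 2| < 1 and |y + 2| < (2/3)eps, so |3/y + 3/2| < eps.

delta = min(1, (2/3)eps)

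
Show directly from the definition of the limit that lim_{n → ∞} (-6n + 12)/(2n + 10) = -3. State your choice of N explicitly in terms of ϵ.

N = 21/ϵ

Let ϵ > 0 be given. For n ≥ 1, |(-6n + 12)/(2n + 10) + 3| = |84|/(2(2n + 10)) = 84/(2(2n + 10)).
Since 2n + 10 ≥ 2n for n ≥ 1, this is ≤ 84/(2·2n) = 21/n.
So |(-6n + 12)/(2n + 10) + 3| < ϵ whenever n > 21/ϵ.
Take N = 21/ϵ. If n > N then |(-6n + 12)/(2n + 10) + 3| ≤ 21/n < ϵ.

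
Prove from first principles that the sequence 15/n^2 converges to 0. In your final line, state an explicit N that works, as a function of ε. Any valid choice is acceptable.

N = (15/ε)^{1/2}

Suppose ε > 0. For n ≥ 1, |15/n^2 − 0| = 15/n^2.
15/n^2 < ε ⇔ n^2 > 15/ε ⇔ n > (15/ε)^{1/2}.
Take N = (15/ε)^{1/2}. Then n > N implies 15/n^2 < ε.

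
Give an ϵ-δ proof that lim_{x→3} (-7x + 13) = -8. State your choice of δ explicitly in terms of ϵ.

Let ϵ > 0 be given. We need δ > 0 so that 0 < |x − 3| < δ implies |(-7x + 13) + 8| < ϵ.
|(-7x + 13) + 8| = |-7x + 21| = 7|x − 3|.
So 7|x − 3| < ϵ exactly when |x − 3| < ϵ/7.
Choosing δ = ϵ/7 gives |(-7x + 13) + 8| = 7|x − 3| < ϵ whenever |x − 3| < δ.

δ = ϵ/7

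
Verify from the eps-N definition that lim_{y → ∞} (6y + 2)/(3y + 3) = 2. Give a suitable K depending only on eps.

K = (4/3)/eps

Let eps > 0. We seek K > 0 such that y > K implies |(6y + 2)/(3y + 3) − 2| < eps.
(6y + 2)/(3y + 3) − 2 = (3(6y + 2) − 6(3y + 3)) / (3(3y + 3)) = -12/(3(3y + 3)).
For y > 0 we have 3y + 3 > 3y, so |(6y + 2)/(3y + 3) − 2| = 12/(3(3y + 3)) < 12/(3·3y) = (4/3)/y.
Thus |(6y + 2)/(3y + 3) − 2| < eps whenever y > (4/3)/eps.
Take K = (4/3)/eps. If y > K then |(6y + 2)/(3y + 3) − 2| < (4/3)/y < eps.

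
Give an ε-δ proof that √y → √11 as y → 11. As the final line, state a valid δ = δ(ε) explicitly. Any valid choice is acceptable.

δ = min(11, √11·ε)

Let ε > 0. We want δ > 0 such that 0 < |y − 11| < δ implies |√y − √11| < ε.
Rationalise: √y − √11 = (y − 11)/(√y + √11), so |√y − √11| = |y − 11|/(√y + √11).
Restrict δ ≤ 11 so that |y − 11| < 11 forces y > 0, and then √y + √11 > √11.
Hence |√y − √11| < |y − 11|/√11, which is < ε once |y − 11| < √11·ε.
Take δ = min(11, √11·ε). If 0 < |y − 11| < δ then y > 0 and |√y − √11| < |y − 11|/√11 < ε.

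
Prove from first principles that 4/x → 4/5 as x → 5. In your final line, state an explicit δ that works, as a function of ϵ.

δ = min(5/2, (25/8)ϵ)

Fix ϵ > 0. We seek δ > 0 such that 0 < |x − 5| < δ implies |4/x − (4/5)| < ϵ.
|4/x − (4/5)| = 4·|5 − x|/(5·|x|) = 4|x − 5|/(5|x|).
Restrict δ ≤ 5/2. Then |x − 5| < 5/2 gives |x| > 5/2, so 5|x| > 25/2.
Then |4/x − (4/5)| < 4|x − 5|/(25/2), which is < ϵ when |x − 5| < (25/8)ϵ.
Take δ = min(5/2, (25/8)ϵ). Then 0 < |x − 5| < δ gives both |x − 5| < 5/2 and |x − 5| < (25/8)ϵ, so |4/x − (4/5)| < ϵ.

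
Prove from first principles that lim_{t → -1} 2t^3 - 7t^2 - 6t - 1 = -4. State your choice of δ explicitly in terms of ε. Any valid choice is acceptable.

Let ε > 0 be given. We want δ > 0 such that 0 < |t + 1| < δ implies |(2t^3 - 7t^2 - 6t - 1) + 4| < ε.
(2t^3 - 7t^2 - 6t - 1) + 4 = 2t^3 - 7t^2 - 6t + 3 = (t + 1)(2t^2 - 9t + 3).
So |(2t^3 - 7t^2 - 6t - 1) + 4| = |t + 1|·|2t^2 - 9t + 3|.
Assume first that |t + 1| < 1, so |t| < 2. Then |2t^2 - 9t + 3| ≤ 2·2^2 + 9·2 + 3 = 29.
Hence |(2t^3 - 7t^2 - 6t - 1) + 4| ≤ 29|t + 1| < ε provided |t + 1| < ε/29.
Choosing δ = min(1, ε/29) ensures both conditions, hence |(2t^3 - 7t^2 - 6t - 1) + 4| < ε.

δ = min(1, ε/29)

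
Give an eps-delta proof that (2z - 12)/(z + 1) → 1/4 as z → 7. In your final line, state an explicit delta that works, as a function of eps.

Suppose eps > 0. We want delta > 0 with 0 < |z − 7| < delta ⇒ |(2z - 12)/(z + 1) − (1/4)| < eps.
Combining over a common denominator, (2z - 12)/(z + 1) − (1/4) = [(2z - 12)·8 − 2·(z + 1)] / [8·(z + 1)] = 14(z − 7) / (8(z + 1)).
So |(2z - 12)/(z + 1) − (1/4)| = 14|z − 7| / (8·|z + 1|).
Require delta ≤ 4, so |z + 1| ≥ |8| − |z − 7| > 8 − 4 = 4.
Hence |(2z - 12)/(z + 1) − (1/4)| < 14|z − 7|/(8·4) = (7/16)|z − 7|, which is < eps once |z − 7| < (16/7)eps.
Take delta = min(4, (16/7)eps). Then 0 < |z − 7| < delta forces both bounds, so |(2z - 12)/(z + 1) − (1/4)| < eps.

delta = min(4, (16/7)eps)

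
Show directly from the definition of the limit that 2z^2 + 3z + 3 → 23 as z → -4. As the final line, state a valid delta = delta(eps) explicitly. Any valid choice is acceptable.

delta = min(1, eps/15)

Fix eps > 0. We want delta > 0 such that 0 < |z + 4| < delta implies |(2z^2 + 3z + 3) − 23| < eps.
(2z^2 + 3z + 3) − 23 = 2z^2 + 3z - 20 = (z + 4)(2z - 5).
So |(2z^2 + 3z + 3) − 23| = |z + 4|·|2z - 5|.
Require delta ≤ 1. Then |z + 4| < 1 gives |z| < 5, and by the triangle inequality |2z - 5| ≤ 2·5 + 5 = 15.
Hence |(2z^2 + 3z + 3) − 23| ≤ 15|z + 4| < eps provided |z + 4| < eps/15.
Take delta = min(1, eps/15). Then 0 < |z + 4| < delta gives both |z + 4| < 1 and |z + 4| < eps/15, so |(2z^2 + 3z + 3) − 23| < eps.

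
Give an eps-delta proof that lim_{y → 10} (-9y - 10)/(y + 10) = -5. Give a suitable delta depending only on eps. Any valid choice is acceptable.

delta = min(10, (5/2)eps)

Suppose eps > 0. We want delta > 0 with 0 < |y − 10| < delta ⇒ |(-9y - 10)/(y + 10) + 5| < eps.
Combining over a common denominator, (-9y - 10)/(y + 10) + 5 = [(-9y - 10)·20 − (-100)·(y + 10)] / [20·(y + 10)] = -80(y − 10) / (20(y + 10)).
So |(-9y - 10)/(y + 10) + 5| = 80|y − 10| / (20·|y + 10|).
Restrict delta ≤ 10. Then |y − 10| < 10 gives |y + 10| = |(y − 10) + 20| ≥ 20 − 10 = 10.
Hence |(-9y - 10)/(y + 10) + 5| < 80|y − 10|/(20·10) = (2/5)|y − 10|, which is < eps once |y − 10| < (5/2)eps.
Take delta = min(10, (5/2)eps). Then 0 < |y − 10| < delta forces both bounds, so |(-9y - 10)/(y + 10) + 5| < eps.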